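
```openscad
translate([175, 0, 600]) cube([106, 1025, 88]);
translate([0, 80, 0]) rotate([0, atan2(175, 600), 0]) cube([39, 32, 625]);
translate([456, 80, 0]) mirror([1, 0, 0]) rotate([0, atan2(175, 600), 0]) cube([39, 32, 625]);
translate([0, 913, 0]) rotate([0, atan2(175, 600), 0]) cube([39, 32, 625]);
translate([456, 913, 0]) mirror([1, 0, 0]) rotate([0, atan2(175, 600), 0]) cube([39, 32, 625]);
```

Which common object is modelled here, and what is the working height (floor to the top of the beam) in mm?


A sawhorse. The overall height is 688 mm.

A beam across two mirrored pairs of raked legs — a sawhorse. The beam's underside is at z = 600 (matching the legs' vertical rise in atan2(175, 600)) and the beam is 88 mm tall, so its top is at 600 + 88 = 688 mm. The raked legs top out at the beam's underside, so that is the highest point.


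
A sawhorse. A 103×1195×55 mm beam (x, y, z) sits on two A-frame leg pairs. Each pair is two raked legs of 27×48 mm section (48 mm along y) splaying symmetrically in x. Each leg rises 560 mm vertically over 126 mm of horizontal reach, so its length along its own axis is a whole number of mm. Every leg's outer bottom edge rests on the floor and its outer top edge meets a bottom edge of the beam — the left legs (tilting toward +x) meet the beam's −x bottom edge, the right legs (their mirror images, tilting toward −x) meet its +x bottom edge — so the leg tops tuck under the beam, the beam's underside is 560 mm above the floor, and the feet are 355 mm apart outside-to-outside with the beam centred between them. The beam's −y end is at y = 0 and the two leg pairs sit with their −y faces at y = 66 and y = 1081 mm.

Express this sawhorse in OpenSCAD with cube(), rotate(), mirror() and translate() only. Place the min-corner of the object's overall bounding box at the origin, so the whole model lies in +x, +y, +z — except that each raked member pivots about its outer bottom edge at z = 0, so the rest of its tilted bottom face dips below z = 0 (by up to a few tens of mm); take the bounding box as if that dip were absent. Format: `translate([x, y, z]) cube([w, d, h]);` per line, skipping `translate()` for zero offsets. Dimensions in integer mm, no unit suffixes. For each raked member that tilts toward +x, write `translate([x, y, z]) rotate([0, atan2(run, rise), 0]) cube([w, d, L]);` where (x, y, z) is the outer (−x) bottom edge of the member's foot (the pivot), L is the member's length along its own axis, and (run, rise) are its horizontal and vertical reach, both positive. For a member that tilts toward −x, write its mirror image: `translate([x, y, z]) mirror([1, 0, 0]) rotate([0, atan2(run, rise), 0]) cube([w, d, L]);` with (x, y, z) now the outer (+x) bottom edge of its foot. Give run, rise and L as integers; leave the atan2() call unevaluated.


translate([126, 0, 560]) cube([103, 1195, 55]);
translate([0, 66, 0]) rotate([0, atan2(126, 560), 0]) cube([27, 48, 574]);
translate([355, 66, 0]) mirror([1, 0, 0]) rotate([0, atan2(126, 560), 0]) cube([27, 48, 574]);
translate([0, 1081, 0]) rotate([0, atan2(126, 560), 0]) cube([27, 48, 574]);
translate([355, 1081, 0]) mirror([1, 0, 0]) rotate([0, atan2(126, 560), 0]) cube([27, 48, 574]);


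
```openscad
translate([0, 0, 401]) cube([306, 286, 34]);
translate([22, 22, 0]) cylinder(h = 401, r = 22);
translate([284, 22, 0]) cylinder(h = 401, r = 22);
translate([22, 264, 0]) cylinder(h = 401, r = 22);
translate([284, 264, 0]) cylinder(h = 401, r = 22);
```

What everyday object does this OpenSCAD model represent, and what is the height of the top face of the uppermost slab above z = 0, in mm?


A stool. The seat height is 435 mm.

A 306×286×34 slab at z = 401 on four corner cylinders — a stool. The seat top is 401 + 34 = 435 mm.


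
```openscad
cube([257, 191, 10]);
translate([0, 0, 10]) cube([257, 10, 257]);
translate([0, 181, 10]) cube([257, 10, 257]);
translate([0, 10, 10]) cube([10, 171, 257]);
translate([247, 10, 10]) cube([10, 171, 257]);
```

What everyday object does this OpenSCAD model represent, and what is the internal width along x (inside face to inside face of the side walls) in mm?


An open box. The internal width is 237 mm.

A 257×191 base slab with four walls standing on it — an open box. The base is 257 mm wide and the walls are 10 mm thick, so the internal width is 257 − 2 × 10 = 237 mm.


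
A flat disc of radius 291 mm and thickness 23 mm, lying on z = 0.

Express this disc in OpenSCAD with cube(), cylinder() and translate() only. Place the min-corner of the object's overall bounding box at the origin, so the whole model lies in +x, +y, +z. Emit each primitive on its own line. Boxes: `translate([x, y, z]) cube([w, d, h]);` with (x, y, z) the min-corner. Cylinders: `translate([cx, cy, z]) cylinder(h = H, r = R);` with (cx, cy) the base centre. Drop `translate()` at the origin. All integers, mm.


translate([291, 291, 0]) cylinder(h = 23, r = 291);


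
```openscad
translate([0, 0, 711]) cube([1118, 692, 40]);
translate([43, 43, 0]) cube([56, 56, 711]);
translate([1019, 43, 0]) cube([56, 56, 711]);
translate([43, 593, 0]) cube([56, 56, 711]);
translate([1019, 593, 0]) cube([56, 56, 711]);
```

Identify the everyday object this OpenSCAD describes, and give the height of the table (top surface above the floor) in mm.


A table. The table height is 751 mm.

A 1118×692×40 slab sits at z = 711 on four 56 mm square posts — a table. The top surface is at 711 + 40 = 751 mm.


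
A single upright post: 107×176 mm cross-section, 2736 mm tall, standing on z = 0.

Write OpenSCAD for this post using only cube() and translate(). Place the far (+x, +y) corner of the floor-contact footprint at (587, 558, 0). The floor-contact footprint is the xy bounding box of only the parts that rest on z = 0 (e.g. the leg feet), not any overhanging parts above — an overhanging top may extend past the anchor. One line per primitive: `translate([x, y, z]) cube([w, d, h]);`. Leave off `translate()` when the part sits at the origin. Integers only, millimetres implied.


translate([480, 382, 0]) cube([107, 176, 2736]);


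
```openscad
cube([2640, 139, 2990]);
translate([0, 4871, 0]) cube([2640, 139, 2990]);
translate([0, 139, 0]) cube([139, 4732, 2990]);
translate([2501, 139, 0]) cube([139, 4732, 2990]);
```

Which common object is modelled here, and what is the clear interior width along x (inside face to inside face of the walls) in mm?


A house (or room) frame. The interior width is 2362 mm.

Four 2990 mm walls enclosing a rectangle with no floor or roof — a room or house frame. Outside width is 2640 mm and wall thickness is 139 mm, so the interior width is 2640 − 2 × 139 = 2362 mm.


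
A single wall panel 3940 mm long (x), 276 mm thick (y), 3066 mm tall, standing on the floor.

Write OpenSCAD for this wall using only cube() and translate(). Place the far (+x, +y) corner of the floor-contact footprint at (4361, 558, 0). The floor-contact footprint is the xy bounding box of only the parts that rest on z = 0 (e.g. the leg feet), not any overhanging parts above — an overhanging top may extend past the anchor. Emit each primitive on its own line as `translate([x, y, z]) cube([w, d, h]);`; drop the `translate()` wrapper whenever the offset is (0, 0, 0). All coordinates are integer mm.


translate([421, 282, 0]) cube([3940, 276, 3066]);


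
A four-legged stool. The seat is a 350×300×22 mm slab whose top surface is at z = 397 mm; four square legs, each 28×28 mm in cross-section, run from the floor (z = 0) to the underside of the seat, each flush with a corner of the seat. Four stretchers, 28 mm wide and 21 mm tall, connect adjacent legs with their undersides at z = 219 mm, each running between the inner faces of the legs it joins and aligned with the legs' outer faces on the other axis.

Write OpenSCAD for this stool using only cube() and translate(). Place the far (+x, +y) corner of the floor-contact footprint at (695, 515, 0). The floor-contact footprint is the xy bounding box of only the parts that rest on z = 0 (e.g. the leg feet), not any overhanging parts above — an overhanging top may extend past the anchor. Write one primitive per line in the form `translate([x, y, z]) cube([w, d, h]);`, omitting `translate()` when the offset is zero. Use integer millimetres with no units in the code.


translate([345, 215, 375]) cube([350, 300, 22]);
translate([345, 215, 0]) cube([28, 28, 375]);
translate([667, 215, 0]) cube([28, 28, 375]);
translate([345, 487, 0]) cube([28, 28, 375]);
translate([667, 487, 0]) cube([28, 28, 375]);
translate([373, 215, 219]) cube([294, 28, 21]);
translate([373, 487, 219]) cube([294, 28, 21]);
translate([345, 243, 219]) cube([28, 244, 21]);
translate([667, 243, 219]) cube([28, 244, 21]);


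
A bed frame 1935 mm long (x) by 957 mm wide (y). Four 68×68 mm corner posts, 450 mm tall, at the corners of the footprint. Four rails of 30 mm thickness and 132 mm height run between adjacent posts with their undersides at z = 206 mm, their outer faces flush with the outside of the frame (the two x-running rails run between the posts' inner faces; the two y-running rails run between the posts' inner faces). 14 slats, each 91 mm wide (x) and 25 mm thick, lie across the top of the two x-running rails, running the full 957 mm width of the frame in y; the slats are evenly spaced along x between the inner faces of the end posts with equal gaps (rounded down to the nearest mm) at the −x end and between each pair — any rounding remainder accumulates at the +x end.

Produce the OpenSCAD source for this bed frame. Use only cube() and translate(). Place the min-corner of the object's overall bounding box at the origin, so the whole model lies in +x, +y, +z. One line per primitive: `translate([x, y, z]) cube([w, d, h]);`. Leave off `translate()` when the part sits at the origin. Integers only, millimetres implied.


// slat z = rail_z + rail_h = 206 + 132 = 338
// slat gap = ⌊(1799 − 14·91) / 15⌋ = 35
cube([68, 68, 450]);
translate([0, 889, 0]) cube([68, 68, 450]);
translate([1867, 0, 0]) cube([68, 68, 450]);
translate([1867, 889, 0]) cube([68, 68, 450]);
translate([68, 0, 206]) cube([1799, 30, 132]);
translate([68, 927, 206]) cube([1799, 30, 132]);
translate([0, 68, 206]) cube([30, 821, 132]);
translate([1905, 68, 206]) cube([30, 821, 132]);
translate([103, 0, 338]) cube([91, 957, 25]);
translate([229, 0, 338]) cube([91, 957, 25]);
translate([355, 0, 338]) cube([91, 957, 25]);
translate([481, 0, 338]) cube([91, 957, 25]);
translate([607, 0, 338]) cube([91, 957, 25]);
translate([733, 0, 338]) cube([91, 957, 25]);
translate([859, 0, 338]) cube([91, 957, 25]);
translate([985, 0, 338]) cube([91, 957, 25]);
translate([1111, 0, 338]) cube([91, 957, 25]);
translate([1237, 0, 338]) cube([91, 957, 25]);
translate([1363, 0, 338]) cube([91, 957, 25]);
translate([1489, 0, 338]) cube([91, 957, 25]);
translate([1615, 0, 338]) cube([91, 957, 25]);
translate([1741, 0, 338]) cube([91, 957, 25]);


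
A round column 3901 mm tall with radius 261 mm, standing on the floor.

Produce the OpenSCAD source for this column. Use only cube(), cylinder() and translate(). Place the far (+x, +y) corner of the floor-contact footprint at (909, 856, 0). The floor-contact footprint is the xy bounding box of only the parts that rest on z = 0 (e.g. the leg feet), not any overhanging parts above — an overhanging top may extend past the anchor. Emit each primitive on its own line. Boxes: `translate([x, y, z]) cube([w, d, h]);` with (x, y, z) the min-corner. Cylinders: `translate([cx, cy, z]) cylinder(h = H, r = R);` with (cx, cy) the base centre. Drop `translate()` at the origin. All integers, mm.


translate([648, 595, 0]) cylinder(h = 3901, r = 261);


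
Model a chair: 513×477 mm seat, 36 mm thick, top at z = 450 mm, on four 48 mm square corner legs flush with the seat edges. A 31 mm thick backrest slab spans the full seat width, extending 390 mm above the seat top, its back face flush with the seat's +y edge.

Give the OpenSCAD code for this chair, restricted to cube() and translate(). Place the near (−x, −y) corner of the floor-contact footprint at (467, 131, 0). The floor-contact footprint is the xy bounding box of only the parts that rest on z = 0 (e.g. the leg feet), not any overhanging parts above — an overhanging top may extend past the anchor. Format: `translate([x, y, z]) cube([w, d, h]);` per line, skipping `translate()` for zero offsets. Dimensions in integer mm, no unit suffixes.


translate([467, 131, 414]) cube([513, 477, 36]);
translate([467, 131, 0]) cube([48, 48, 414]);
translate([932, 131, 0]) cube([48, 48, 414]);
translate([467, 560, 0]) cube([48, 48, 414]);
translate([932, 560, 0]) cube([48, 48, 414]);
translate([467, 577, 450]) cube([513, 31, 390]);


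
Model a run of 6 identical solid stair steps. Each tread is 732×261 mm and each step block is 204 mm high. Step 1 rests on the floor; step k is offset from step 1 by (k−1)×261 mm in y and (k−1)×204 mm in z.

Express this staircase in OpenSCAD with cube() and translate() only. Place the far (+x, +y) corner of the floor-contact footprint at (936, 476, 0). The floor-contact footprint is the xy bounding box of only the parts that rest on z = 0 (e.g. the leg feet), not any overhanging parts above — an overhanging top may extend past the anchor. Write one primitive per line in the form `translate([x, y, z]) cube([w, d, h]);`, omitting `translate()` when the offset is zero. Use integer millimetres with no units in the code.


translate([204, 215, 0]) cube([732, 261, 204]);
translate([204, 476, 204]) cube([732, 261, 204]);
translate([204, 737, 408]) cube([732, 261, 204]);
translate([204, 998, 612]) cube([732, 261, 204]);
translate([204, 1259, 816]) cube([732, 261, 204]);
translate([204, 1520, 1020]) cube([732, 261, 204]);


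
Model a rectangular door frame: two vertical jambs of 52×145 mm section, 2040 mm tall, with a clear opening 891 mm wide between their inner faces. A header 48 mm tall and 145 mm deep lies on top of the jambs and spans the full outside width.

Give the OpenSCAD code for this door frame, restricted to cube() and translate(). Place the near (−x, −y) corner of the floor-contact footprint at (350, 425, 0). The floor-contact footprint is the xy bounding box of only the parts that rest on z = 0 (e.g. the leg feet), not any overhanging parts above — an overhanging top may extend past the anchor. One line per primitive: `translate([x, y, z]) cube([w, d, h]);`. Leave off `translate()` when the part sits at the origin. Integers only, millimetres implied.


translate([350, 425, 0]) cube([52, 145, 2040]);
translate([1293, 425, 0]) cube([52, 145, 2040]);
translate([350, 425, 2040]) cube([995, 145, 48]);


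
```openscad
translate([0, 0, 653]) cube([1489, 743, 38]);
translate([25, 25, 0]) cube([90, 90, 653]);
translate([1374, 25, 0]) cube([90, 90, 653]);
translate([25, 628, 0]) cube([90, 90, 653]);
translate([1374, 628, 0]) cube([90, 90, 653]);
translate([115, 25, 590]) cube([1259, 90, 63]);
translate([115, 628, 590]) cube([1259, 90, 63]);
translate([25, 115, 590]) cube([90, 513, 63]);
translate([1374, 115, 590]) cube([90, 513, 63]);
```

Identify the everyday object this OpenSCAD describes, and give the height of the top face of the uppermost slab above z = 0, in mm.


A table. The table height is 691 mm.

A 1489×743×38 slab sits at z = 653 on four 90 mm square posts — a table. The top surface is at 653 + 38 = 691 mm.


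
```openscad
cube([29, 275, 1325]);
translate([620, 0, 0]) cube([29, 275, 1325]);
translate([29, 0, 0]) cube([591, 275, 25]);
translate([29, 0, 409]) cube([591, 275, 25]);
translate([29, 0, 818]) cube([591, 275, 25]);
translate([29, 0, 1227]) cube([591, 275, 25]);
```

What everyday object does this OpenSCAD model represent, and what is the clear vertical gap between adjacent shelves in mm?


A bookshelf. The clear shelf gap is 384 mm.

Two tall side panels with 4 horizontal boards between them — a bookshelf. The first two shelf undersides are at z = 0 and z = 409; with shelf thickness 25, the clear gap is 409 − 0 − 25 = 384 mm.


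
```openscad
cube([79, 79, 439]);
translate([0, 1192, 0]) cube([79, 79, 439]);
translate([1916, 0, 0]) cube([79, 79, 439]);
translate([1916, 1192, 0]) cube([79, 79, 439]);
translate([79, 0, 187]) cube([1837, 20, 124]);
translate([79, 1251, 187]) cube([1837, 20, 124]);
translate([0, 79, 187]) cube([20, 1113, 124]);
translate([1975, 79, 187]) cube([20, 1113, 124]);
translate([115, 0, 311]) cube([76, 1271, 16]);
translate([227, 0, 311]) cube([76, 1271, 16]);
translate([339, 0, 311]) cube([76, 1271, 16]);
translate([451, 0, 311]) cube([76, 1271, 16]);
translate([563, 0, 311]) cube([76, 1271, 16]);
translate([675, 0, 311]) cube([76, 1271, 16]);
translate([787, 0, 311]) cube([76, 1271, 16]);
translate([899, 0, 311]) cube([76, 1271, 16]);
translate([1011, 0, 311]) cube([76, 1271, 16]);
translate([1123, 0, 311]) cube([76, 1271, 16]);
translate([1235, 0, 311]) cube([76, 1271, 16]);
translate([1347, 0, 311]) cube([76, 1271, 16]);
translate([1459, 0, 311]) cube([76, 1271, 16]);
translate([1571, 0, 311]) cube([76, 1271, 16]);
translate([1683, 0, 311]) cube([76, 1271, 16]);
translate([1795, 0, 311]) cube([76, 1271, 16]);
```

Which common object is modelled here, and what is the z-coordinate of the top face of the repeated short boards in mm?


A bed frame. The slat-top height is 327 mm.

Four posts, four rails, and a row of slats — a bed frame. Slats sit on the rails at z = 187 + 124 = 311; with slat thickness 16, the top is 327 mm.


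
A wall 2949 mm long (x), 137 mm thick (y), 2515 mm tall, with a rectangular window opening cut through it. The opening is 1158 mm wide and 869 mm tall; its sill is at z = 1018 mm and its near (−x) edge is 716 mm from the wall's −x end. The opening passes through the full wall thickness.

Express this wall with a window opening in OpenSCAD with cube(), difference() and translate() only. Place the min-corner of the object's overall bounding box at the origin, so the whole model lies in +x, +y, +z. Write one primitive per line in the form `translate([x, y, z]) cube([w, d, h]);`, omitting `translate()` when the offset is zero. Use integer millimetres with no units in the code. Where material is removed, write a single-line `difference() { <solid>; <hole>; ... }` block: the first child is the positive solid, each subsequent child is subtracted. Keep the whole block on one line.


difference() { cube([2949, 137, 2515]); translate([716, 0, 1018]) cube([1158, 137, 869]); }


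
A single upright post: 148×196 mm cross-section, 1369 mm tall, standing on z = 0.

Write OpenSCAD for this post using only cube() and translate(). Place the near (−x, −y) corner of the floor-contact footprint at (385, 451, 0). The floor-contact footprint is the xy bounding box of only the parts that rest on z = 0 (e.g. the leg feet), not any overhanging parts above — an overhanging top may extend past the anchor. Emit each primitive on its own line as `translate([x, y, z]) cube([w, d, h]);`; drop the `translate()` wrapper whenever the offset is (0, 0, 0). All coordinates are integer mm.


translate([385, 451, 0]) cube([148, 196, 1369]);


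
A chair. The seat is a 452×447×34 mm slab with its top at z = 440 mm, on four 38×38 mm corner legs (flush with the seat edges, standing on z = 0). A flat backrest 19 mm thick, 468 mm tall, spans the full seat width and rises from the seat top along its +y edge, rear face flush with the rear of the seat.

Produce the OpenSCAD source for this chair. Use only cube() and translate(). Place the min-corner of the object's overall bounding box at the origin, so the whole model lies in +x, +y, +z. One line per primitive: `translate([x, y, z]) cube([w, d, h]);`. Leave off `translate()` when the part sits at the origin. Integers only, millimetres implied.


translate([0, 0, 406]) cube([452, 447, 34]);
cube([38, 38, 406]);
translate([414, 0, 0]) cube([38, 38, 406]);
translate([0, 409, 0]) cube([38, 38, 406]);
translate([414, 409, 0]) cube([38, 38, 406]);
translate([0, 428, 440]) cube([452, 19, 468]);


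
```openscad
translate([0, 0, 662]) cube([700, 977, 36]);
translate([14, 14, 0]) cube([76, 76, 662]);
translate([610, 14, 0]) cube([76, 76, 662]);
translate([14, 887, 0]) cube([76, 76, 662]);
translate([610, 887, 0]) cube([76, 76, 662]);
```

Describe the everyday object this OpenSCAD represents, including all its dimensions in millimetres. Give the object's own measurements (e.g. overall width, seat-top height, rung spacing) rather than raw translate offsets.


A rectangular dining table. The top is 700×977×36 mm with its upper surface at z = 698 mm. It stands on four 76×76 mm square legs, each inset 14 mm from the nearest pair of top edges, running from the floor to the underside of the top.


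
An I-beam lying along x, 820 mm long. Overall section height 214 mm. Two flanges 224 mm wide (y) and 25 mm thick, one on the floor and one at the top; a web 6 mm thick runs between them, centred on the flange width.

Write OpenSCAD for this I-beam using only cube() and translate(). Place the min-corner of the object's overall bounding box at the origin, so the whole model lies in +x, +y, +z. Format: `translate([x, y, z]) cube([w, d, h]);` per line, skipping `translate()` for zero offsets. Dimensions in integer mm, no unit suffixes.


cube([820, 224, 25]);
translate([0, 109, 25]) cube([820, 6, 164]);
translate([0, 0, 189]) cube([820, 224, 25]);


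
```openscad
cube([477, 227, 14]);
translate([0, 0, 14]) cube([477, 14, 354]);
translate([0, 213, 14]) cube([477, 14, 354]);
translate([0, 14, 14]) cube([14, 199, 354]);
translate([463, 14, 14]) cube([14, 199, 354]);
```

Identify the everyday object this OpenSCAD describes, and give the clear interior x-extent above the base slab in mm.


An open box. The internal width is 449 mm.

A 477×227 base slab with four walls standing on it — an open box. The base is 477 mm wide and the walls are 14 mm thick, so the internal width is 477 − 2 × 14 = 449 mm.


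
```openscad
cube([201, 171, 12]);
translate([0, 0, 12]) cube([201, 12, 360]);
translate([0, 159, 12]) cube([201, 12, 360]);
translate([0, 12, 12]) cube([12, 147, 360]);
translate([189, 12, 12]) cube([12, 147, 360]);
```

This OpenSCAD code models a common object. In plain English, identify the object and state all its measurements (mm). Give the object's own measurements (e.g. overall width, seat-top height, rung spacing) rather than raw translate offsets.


An open-topped rectangular box: outside dimensions 201×171×372 mm, with a uniform wall and base thickness of 12 mm. The base is a full 201×171 slab on the floor; four walls sit on top of the base. The front and back walls (the −y and +y sides) span the full width; the two side walls fit between them.


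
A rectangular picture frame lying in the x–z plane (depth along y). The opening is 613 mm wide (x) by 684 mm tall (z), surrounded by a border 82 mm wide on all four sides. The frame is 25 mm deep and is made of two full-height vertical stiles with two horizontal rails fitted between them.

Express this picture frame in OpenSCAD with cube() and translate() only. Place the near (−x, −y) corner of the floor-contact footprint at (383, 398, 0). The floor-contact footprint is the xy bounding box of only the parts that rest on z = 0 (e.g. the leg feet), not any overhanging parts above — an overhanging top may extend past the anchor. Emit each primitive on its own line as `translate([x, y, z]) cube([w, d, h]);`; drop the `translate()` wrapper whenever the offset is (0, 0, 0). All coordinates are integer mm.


translate([383, 398, 0]) cube([82, 25, 848]);
translate([1078, 398, 0]) cube([82, 25, 848]);
translate([465, 398, 0]) cube([613, 25, 82]);
translate([465, 398, 766]) cube([613, 25, 82]);


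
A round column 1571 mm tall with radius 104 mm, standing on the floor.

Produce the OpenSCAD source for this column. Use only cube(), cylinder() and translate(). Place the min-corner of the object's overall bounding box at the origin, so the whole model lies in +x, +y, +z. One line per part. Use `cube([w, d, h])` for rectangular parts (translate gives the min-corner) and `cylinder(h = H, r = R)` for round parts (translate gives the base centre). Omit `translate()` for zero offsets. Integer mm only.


translate([104, 104, 0]) cylinder(h = 1571, r = 104);


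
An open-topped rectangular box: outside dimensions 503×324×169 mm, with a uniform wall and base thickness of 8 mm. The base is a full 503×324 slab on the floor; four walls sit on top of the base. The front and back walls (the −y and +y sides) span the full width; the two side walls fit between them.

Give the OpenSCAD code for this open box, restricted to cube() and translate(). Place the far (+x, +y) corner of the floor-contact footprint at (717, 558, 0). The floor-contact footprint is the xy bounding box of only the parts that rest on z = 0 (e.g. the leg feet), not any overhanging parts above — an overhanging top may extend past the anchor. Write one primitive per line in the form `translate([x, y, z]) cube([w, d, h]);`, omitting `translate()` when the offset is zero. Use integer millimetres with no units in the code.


translate([214, 234, 0]) cube([503, 324, 8]);
translate([214, 234, 8]) cube([503, 8, 161]);
translate([214, 550, 8]) cube([503, 8, 161]);
translate([214, 242, 8]) cube([8, 308, 161]);
translate([709, 242, 8]) cube([8, 308, 161]);


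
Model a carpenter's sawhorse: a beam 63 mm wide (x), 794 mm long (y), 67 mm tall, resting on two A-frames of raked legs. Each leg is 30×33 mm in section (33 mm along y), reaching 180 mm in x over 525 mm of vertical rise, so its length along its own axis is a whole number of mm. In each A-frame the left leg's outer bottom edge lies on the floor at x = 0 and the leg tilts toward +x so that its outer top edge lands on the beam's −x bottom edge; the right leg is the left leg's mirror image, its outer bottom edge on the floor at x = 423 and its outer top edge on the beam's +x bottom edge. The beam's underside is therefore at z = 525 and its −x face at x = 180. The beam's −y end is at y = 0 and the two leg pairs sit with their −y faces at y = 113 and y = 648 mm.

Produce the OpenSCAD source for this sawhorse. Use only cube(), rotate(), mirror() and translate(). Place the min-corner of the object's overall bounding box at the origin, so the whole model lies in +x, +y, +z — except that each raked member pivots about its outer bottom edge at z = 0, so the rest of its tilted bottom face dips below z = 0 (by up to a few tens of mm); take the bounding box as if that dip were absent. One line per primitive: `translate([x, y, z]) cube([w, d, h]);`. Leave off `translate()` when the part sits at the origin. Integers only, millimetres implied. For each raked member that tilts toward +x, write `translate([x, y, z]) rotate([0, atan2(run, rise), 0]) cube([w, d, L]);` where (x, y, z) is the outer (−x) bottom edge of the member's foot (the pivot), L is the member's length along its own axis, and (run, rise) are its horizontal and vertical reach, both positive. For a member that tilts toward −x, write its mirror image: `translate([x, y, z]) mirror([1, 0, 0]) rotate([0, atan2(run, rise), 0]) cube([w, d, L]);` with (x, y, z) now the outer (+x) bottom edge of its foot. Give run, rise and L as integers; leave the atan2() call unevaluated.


// leg length = √(180² + 525²) = 555
// right-leg outer foot x = 2·180 + 63 = 423
// beam min-corner = (180, 0, 525)
translate([180, 0, 525]) cube([63, 794, 67]);
translate([0, 113, 0]) rotate([0, atan2(180, 525), 0]) cube([30, 33, 555]);
translate([423, 113, 0]) mirror([1, 0, 0]) rotate([0, atan2(180, 525), 0]) cube([30, 33, 555]);
translate([0, 648, 0]) rotate([0, atan2(180, 525), 0]) cube([30, 33, 555]);
translate([423, 648, 0]) mirror([1, 0, 0]) rotate([0, atan2(180, 525), 0]) cube([30, 33, 555]);


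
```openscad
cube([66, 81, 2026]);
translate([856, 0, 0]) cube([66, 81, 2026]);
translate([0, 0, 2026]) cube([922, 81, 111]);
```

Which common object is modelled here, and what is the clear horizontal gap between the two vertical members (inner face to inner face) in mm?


A door frame. The clear opening width is 790 mm.

Two 2026 mm tall posts with a header on top — a door frame. The left jamb is 66 mm wide at x = 0; the right jamb starts at x = 856. The clear opening is 856 − 66 = 790 mm.


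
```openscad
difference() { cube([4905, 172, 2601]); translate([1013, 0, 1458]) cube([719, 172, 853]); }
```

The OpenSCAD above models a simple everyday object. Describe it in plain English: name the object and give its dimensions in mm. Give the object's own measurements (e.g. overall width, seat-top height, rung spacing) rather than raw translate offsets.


A wall 4905 mm long (x), 172 mm thick (y), 2601 mm tall, with a rectangular window opening cut through it. The opening is 719 mm wide and 853 mm tall; its sill is at z = 1458 mm and its near (−x) edge is 1013 mm from the wall's −x end. The opening passes through the full wall thickness.


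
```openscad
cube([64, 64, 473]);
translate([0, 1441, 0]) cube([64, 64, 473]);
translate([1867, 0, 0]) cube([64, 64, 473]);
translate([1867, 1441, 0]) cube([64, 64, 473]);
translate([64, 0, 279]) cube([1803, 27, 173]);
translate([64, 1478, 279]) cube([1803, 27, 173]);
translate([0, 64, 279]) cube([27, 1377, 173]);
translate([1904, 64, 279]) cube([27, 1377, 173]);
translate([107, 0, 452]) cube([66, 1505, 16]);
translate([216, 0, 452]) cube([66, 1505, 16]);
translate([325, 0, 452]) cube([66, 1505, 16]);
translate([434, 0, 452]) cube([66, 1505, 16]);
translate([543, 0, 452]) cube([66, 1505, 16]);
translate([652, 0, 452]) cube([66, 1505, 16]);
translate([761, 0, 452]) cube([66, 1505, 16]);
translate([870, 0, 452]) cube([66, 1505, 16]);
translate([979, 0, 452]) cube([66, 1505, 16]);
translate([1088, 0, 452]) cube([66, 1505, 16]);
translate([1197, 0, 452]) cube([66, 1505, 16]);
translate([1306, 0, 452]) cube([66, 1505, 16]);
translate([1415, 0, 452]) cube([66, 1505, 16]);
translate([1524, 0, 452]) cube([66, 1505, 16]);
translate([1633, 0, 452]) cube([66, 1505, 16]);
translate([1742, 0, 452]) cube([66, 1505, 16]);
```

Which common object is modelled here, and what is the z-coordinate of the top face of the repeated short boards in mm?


A bed frame. The slat-top height is 468 mm.

Four posts, four rails, and a row of slats — a bed frame. Slats sit on the rails at z = 279 + 173 = 452; with slat thickness 16, the top is 468 mm.


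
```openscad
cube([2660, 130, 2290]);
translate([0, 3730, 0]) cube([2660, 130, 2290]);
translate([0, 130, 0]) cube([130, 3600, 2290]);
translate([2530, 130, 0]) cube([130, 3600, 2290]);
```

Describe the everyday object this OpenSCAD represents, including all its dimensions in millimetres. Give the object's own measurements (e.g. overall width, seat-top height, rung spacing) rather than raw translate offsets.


The wall frame of a small rectangular building: four walls, each 2290 mm tall and 130 mm thick, enclosing a footprint 2660 mm (x) by 3860 mm (y) outside-to-outside, with no floor or roof. The front and back walls (the −y and +y sides) span the full width; the two side walls fit between them.


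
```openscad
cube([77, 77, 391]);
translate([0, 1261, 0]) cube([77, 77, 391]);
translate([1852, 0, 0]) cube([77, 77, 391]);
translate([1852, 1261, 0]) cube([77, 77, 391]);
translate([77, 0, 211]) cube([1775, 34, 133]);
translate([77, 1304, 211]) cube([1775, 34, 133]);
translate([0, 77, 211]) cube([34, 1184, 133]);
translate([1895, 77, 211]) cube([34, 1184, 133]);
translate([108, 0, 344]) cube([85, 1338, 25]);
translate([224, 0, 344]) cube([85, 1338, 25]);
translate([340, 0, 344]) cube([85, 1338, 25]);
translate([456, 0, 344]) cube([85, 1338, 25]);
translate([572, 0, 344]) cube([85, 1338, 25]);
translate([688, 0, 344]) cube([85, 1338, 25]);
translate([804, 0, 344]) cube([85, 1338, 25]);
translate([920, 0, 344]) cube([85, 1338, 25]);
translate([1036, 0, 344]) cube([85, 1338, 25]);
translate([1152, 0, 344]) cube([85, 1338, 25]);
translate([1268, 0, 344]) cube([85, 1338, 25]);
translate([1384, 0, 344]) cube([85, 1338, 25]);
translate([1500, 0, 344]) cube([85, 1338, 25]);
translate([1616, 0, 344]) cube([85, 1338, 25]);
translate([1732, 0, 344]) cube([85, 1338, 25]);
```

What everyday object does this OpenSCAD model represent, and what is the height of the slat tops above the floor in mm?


A bed frame. The slat-top height is 369 mm.

Four posts, four rails, and a row of slats — a bed frame. Slats sit on the rails at z = 211 + 133 = 344; with slat thickness 25, the top is 369 mm.


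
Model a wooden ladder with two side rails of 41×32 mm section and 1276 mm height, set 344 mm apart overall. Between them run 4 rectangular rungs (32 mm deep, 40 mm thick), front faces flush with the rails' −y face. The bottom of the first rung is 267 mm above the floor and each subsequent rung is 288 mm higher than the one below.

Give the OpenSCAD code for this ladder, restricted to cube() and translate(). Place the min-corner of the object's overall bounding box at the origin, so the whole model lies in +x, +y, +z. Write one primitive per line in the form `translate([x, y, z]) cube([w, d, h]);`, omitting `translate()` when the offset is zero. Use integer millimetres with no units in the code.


cube([41, 32, 1276]);
translate([303, 0, 0]) cube([41, 32, 1276]);
translate([41, 0, 267]) cube([262, 32, 40]);
translate([41, 0, 555]) cube([262, 32, 40]);
translate([41, 0, 843]) cube([262, 32, 40]);
translate([41, 0, 1131]) cube([262, 32, 40]);


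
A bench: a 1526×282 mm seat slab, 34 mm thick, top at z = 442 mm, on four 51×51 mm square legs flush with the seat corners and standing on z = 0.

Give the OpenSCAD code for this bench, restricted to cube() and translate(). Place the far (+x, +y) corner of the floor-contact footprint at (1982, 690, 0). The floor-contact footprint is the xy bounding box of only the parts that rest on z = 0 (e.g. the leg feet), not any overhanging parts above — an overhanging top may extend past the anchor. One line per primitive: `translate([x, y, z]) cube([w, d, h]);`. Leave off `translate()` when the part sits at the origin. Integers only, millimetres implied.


translate([456, 408, 408]) cube([1526, 282, 34]);
translate([456, 408, 0]) cube([51, 51, 408]);
translate([456, 639, 0]) cube([51, 51, 408]);
translate([1931, 408, 0]) cube([51, 51, 408]);
translate([1931, 639, 0]) cube([51, 51, 408]);


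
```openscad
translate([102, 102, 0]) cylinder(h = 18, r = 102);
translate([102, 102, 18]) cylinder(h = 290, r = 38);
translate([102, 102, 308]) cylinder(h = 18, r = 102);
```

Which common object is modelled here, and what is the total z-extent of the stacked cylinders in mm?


A spool. The overall height is 326 mm.

Three coaxial cylinders, large–small–large — a spool. Two 18 mm flanges and a 290 mm core give 18 + 290 + 18 = 326 mm.


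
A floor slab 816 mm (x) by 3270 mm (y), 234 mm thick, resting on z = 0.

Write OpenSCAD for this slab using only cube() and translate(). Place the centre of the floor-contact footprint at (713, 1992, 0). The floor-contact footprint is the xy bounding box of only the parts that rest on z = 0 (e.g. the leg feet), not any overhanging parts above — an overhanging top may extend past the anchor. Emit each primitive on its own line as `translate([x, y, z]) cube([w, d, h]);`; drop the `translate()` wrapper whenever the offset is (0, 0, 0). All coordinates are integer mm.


translate([305, 357, 0]) cube([816, 3270, 234]);


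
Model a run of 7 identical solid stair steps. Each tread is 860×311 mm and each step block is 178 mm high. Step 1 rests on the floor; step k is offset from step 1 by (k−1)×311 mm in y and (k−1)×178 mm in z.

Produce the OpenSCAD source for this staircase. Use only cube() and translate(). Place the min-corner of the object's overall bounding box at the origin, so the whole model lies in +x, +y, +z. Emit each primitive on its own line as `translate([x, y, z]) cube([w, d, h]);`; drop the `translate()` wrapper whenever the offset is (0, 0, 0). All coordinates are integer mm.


cube([860, 311, 178]);
translate([0, 311, 178]) cube([860, 311, 178]);
translate([0, 622, 356]) cube([860, 311, 178]);
translate([0, 933, 534]) cube([860, 311, 178]);
translate([0, 1244, 712]) cube([860, 311, 178]);
translate([0, 1555, 890]) cube([860, 311, 178]);
translate([0, 1866, 1068]) cube([860, 311, 178]);


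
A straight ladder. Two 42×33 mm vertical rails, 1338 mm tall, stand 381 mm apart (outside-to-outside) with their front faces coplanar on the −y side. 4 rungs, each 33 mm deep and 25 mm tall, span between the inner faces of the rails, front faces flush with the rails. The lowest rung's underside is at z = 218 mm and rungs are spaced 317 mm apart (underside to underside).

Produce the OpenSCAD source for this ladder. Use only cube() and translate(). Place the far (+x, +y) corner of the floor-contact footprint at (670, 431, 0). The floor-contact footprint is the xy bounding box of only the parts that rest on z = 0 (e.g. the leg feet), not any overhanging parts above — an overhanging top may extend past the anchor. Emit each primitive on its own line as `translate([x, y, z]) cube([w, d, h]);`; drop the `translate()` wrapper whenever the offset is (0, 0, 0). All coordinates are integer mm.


// rung span = 381 - 2*42 = 297
// rung[k] z = 218 + k*317
translate([289, 398, 0]) cube([42, 33, 1338]);
translate([628, 398, 0]) cube([42, 33, 1338]);
translate([331, 398, 218]) cube([297, 33, 25]);
translate([331, 398, 535]) cube([297, 33, 25]);
translate([331, 398, 852]) cube([297, 33, 25]);
translate([331, 398, 1169]) cube([297, 33, 25]);


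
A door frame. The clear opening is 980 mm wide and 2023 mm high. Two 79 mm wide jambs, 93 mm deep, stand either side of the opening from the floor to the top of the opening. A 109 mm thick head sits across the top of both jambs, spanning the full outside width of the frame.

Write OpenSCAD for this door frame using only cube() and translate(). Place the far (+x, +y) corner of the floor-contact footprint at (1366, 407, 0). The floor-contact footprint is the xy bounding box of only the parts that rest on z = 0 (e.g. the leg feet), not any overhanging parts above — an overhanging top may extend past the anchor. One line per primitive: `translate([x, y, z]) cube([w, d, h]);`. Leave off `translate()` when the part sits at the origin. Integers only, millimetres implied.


translate([228, 314, 0]) cube([79, 93, 2023]);
translate([1287, 314, 0]) cube([79, 93, 2023]);
translate([228, 314, 2023]) cube([1138, 93, 109]);


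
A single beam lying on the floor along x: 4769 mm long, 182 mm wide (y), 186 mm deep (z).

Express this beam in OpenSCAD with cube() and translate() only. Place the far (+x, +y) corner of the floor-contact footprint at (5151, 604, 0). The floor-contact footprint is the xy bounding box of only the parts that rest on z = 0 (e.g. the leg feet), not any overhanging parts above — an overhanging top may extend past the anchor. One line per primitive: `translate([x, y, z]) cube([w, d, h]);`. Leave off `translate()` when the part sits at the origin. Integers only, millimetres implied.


translate([382, 422, 0]) cube([4769, 182, 186]);


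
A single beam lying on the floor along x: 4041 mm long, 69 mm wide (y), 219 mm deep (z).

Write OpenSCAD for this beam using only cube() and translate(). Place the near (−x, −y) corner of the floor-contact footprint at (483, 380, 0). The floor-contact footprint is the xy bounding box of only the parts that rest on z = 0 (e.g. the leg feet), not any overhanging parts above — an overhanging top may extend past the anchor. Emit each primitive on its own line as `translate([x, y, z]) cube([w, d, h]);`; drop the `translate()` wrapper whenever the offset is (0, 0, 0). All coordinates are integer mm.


translate([483, 380, 0]) cube([4041, 69, 219]);


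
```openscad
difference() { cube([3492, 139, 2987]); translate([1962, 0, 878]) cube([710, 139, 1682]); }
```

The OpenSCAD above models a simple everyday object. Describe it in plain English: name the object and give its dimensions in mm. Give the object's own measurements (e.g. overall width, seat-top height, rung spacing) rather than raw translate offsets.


A wall 3492 mm long (x), 139 mm thick (y), 2987 mm tall, with a rectangular window opening cut through it. The opening is 710 mm wide and 1682 mm tall; its sill is at z = 878 mm and its near (−x) edge is 1962 mm from the wall's −x end. The opening passes through the full wall thickness.
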